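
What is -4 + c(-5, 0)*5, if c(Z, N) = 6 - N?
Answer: 26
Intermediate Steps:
-4 + c(-5, 0)*5 = -4 + (6 - 1*0)*5 = -4 + (6 + 0)*5 = -4 + 6*5 = -4 + 30 = 26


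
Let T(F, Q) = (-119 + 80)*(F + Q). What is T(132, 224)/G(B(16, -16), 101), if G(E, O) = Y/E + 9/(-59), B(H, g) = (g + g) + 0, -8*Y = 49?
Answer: -209703936/587 ≈ -3.5725e+5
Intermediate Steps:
T(F, Q) = -39*F - 39*Q (T(F, Q) = -39*(F + Q) = -39*F - 39*Q)
Y = -49/8 (Y = -⅛*49 = -49/8 ≈ -6.1250)
B(H, g) = 2*g (B(H, g) = 2*g + 0 = 2*g)
G(E, O) = -9/59 - 49/(8*E) (G(E, O) = -49/(8*E) + 9/(-59) = -49/(8*E) + 9*(-1/59) = -49/(8*E) - 9/59 = -9/59 - 49/(8*E))
T(132, 224)/G(B(16, -16), 101) = (-39*132 - 39*224)/(((-2891 - 144*(-16))/(472*((2*(-16)))))) = (-5148 - 8736)/(((1/472)*(-2891 - 72*(-32))/(-32))) = -13884*(-15104/(-2891 + 2304)) = -13884/((1/472)*(-1/32)*(-587)) = -13884/587/15104 = -13884*15104/587 = -209703936/587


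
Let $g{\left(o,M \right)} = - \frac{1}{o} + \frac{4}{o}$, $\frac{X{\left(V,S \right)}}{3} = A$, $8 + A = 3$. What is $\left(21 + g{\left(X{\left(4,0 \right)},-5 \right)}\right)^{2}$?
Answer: $\frac{10816}{25} \approx 432.64$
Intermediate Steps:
$A = -5$ ($A = -8 + 3 = -5$)
$X{\left(V,S \right)} = -15$ ($X{\left(V,S \right)} = 3 \left(-5\right) = -15$)
$g{\left(o,M \right)} = \frac{3}{o}$
$\left(21 + g{\left(X{\left(4,0 \right)},-5 \right)}\right)^{2} = \left(21 + \frac{3}{-15}\right)^{2} = \left(21 + 3 \left(- \frac{1}{15}\right)\right)^{2} = \left(21 - \frac{1}{5}\right)^{2} = \left(\frac{104}{5}\right)^{2} = \frac{10816}{25}$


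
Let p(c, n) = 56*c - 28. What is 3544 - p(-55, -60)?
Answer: 6652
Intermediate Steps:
p(c, n) = -28 + 56*c
3544 - p(-55, -60) = 3544 - (-28 + 56*(-55)) = 3544 - (-28 - 3080) = 3544 - 1*(-3108) = 3544 + 3108 = 6652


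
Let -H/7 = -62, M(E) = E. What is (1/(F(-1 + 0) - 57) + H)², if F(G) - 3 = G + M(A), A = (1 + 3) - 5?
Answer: 590635809/3136 ≈ 1.8834e+5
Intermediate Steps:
A = -1 (A = 4 - 5 = -1)
H = 434 (H = -7*(-62) = 434)
F(G) = 2 + G (F(G) = 3 + (G - 1) = 3 + (-1 + G) = 2 + G)
(1/(F(-1 + 0) - 57) + H)² = (1/((2 + (-1 + 0)) - 57) + 434)² = (1/((2 - 1) - 57) + 434)² = (1/(1 - 57) + 434)² = (1/(-56) + 434)² = (-1/56 + 434)² = (24303/56)² = 590635809/3136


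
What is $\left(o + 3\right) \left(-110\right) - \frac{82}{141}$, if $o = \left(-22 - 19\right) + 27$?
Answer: $\frac{170528}{141} \approx 1209.4$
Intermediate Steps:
$o = -14$ ($o = -41 + 27 = -14$)
$\left(o + 3\right) \left(-110\right) - \frac{82}{141} = \left(-14 + 3\right) \left(-110\right) - \frac{82}{141} = \left(-11\right) \left(-110\right) - \frac{82}{141} = 1210 - \frac{82}{141} = \frac{170528}{141}$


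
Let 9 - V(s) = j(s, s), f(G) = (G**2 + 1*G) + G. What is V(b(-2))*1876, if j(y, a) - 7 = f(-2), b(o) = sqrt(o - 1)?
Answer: 3752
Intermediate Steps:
f(G) = G**2 + 2*G (f(G) = (G**2 + G) + G = (G + G**2) + G = G**2 + 2*G)
b(o) = sqrt(-1 + o)
j(y, a) = 7 (j(y, a) = 7 - 2*(2 - 2) = 7 - 2*0 = 7 + 0 = 7)
V(s) = 2 (V(s) = 9 - 1*7 = 9 - 7 = 2)
V(b(-2))*1876 = 2*1876 = 3752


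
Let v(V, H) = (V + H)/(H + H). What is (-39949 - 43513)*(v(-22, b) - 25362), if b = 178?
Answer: 188388673698/89 ≈ 2.1167e+9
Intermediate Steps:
v(V, H) = (H + V)/(2*H) (v(V, H) = (H + V)/((2*H)) = (H + V)*(1/(2*H)) = (H + V)/(2*H))
(-39949 - 43513)*(v(-22, b) - 25362) = (-39949 - 43513)*((½)*(178 - 22)/178 - 25362) = -83462*((½)*(1/178)*156 - 25362) = -83462*(39/89 - 25362) = -83462*(-2257179/89) = 188388673698/89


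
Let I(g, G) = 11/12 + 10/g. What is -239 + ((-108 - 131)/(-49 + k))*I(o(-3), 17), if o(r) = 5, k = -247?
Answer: -840563/3552 ≈ -236.65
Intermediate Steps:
I(g, G) = 11/12 + 10/g (I(g, G) = 11*(1/12) + 10/g = 11/12 + 10/g)
-239 + ((-108 - 131)/(-49 + k))*I(o(-3), 17) = -239 + ((-108 - 131)/(-49 - 247))*(11/12 + 10/5) = -239 + (-239/(-296))*(11/12 + 10*(⅕)) = -239 + (-239*(-1/296))*(11/12 + 2) = -239 + (239/296)*(35/12) = -239 + 8365/3552 = -840563/3552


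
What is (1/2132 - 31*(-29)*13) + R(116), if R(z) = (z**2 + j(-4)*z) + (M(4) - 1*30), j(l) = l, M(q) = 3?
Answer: 52558065/2132 ≈ 24652.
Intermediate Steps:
R(z) = -27 + z**2 - 4*z (R(z) = (z**2 - 4*z) + (3 - 1*30) = (z**2 - 4*z) + (3 - 30) = (z**2 - 4*z) - 27 = -27 + z**2 - 4*z)
(1/2132 - 31*(-29)*13) + R(116) = (1/2132 - 31*(-29)*13) + (-27 + 116**2 - 4*116) = (1/2132 + 899*13) + (-27 + 13456 - 464) = (1/2132 + 11687) + 12965 = 24916685/2132 + 12965 = 52558065/2132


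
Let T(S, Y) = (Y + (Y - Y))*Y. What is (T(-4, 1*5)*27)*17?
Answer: 11475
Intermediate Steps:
T(S, Y) = Y² (T(S, Y) = (Y + 0)*Y = Y*Y = Y²)
(T(-4, 1*5)*27)*17 = ((1*5)²*27)*17 = (5²*27)*17 = (25*27)*17 = 675*17 = 11475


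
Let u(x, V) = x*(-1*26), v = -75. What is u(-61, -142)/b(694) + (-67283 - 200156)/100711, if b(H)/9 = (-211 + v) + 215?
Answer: -330621167/64354329 ≈ -5.1375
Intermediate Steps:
b(H) = -639 (b(H) = 9*((-211 - 75) + 215) = 9*(-286 + 215) = 9*(-71) = -639)
u(x, V) = -26*x (u(x, V) = x*(-26) = -26*x)
u(-61, -142)/b(694) + (-67283 - 200156)/100711 = -26*(-61)/(-639) + (-67283 - 200156)/100711 = 1586*(-1/639) - 267439*1/100711 = -1586/639 - 267439/100711 = -330621167/64354329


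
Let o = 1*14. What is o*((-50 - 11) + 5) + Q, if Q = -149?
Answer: -933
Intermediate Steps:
o = 14
o*((-50 - 11) + 5) + Q = 14*((-50 - 11) + 5) - 149 = 14*(-61 + 5) - 149 = 14*(-56) - 149 = -784 - 149 = -933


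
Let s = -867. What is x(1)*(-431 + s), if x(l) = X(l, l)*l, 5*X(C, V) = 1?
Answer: -1298/5 ≈ -259.60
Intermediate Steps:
X(C, V) = ⅕ (X(C, V) = (⅕)*1 = ⅕)
x(l) = l/5
x(1)*(-431 + s) = ((⅕)*1)*(-431 - 867) = (⅕)*(-1298) = -1298/5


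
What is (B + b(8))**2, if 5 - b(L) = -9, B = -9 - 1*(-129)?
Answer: 17956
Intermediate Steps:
B = 120 (B = -9 + 129 = 120)
b(L) = 14 (b(L) = 5 - 1*(-9) = 5 + 9 = 14)
(B + b(8))**2 = (120 + 14)**2 = 134**2 = 17956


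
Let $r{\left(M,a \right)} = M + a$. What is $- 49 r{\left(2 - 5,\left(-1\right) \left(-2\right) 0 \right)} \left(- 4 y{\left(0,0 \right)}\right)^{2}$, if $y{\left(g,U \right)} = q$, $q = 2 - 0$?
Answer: $9408$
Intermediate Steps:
$q = 2$ ($q = 2 + 0 = 2$)
$y{\left(g,U \right)} = 2$
$- 49 r{\left(2 - 5,\left(-1\right) \left(-2\right) 0 \right)} \left(- 4 y{\left(0,0 \right)}\right)^{2} = - 49 \left(\left(2 - 5\right) + \left(-1\right) \left(-2\right) 0\right) \left(\left(-4\right) 2\right)^{2} = - 49 \left(\left(2 - 5\right) + 2 \cdot 0\right) \left(-8\right)^{2} = - 49 \left(-3 + 0\right) 64 = \left(-49\right) \left(-3\right) 64 = 147 \cdot 64 = 9408$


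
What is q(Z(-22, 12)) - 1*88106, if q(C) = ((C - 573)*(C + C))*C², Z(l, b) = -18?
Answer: 6805318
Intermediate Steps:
q(C) = 2*C³*(-573 + C) (q(C) = ((-573 + C)*(2*C))*C² = (2*C*(-573 + C))*C² = 2*C³*(-573 + C))
q(Z(-22, 12)) - 1*88106 = 2*(-18)³*(-573 - 18) - 1*88106 = 2*(-5832)*(-591) - 88106 = 6893424 - 88106 = 6805318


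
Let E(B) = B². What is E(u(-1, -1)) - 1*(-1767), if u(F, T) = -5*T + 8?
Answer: 1936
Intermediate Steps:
u(F, T) = 8 - 5*T
E(u(-1, -1)) - 1*(-1767) = (8 - 5*(-1))² - 1*(-1767) = (8 + 5)² + 1767 = 13² + 1767 = 169 + 1767 = 1936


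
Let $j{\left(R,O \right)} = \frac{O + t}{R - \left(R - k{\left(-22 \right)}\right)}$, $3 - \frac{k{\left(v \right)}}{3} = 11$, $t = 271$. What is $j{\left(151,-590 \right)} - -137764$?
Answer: $\frac{3306655}{24} \approx 1.3778 \cdot 10^{5}$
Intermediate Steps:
$k{\left(v \right)} = -24$ ($k{\left(v \right)} = 9 - 33 = -24$)
$j{\left(R,O \right)} = - \frac{271}{24} - \frac{O}{24}$ ($j{\left(R,O \right)} = \frac{O + 271}{R - \left(24 + R\right)} = \frac{271 + O}{-24} = \left(271 + O\right) \left(- \frac{1}{24}\right) = - \frac{271}{24} - \frac{O}{24}$)
$j{\left(151,-590 \right)} - -137764 = \left(- \frac{271}{24} - - \frac{295}{12}\right) - -137764 = \left(- \frac{271}{24} + \frac{295}{12}\right) + 137764 = \frac{319}{24} + 137764 = \frac{3306655}{24}$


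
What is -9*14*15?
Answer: -1890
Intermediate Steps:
-9*14*15 = -126*15 = -1890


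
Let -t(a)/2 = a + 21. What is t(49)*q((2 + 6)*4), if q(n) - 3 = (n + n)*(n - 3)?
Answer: -260260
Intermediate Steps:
t(a) = -42 - 2*a (t(a) = -2*(a + 21) = -2*(21 + a) = -42 - 2*a)
q(n) = 3 + 2*n*(-3 + n) (q(n) = 3 + (n + n)*(n - 3) = 3 + (2*n)*(-3 + n) = 3 + 2*n*(-3 + n))
t(49)*q((2 + 6)*4) = (-42 - 2*49)*(3 - 6*(2 + 6)*4 + 2*((2 + 6)*4)**2) = (-42 - 98)*(3 - 48*4 + 2*(8*4)**2) = -140*(3 - 6*32 + 2*32**2) = -140*(3 - 192 + 2*1024) = -140*(3 - 192 + 2048) = -140*1859 = -260260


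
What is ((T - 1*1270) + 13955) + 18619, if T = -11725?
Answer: 19579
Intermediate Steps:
((T - 1*1270) + 13955) + 18619 = ((-11725 - 1*1270) + 13955) + 18619 = ((-11725 - 1270) + 13955) + 18619 = (-12995 + 13955) + 18619 = 960 + 18619 = 19579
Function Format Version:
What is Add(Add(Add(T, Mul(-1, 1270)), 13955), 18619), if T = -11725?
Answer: 19579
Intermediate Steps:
Add(Add(Add(T, Mul(-1, 1270)), 13955), 18619) = Add(Add(Add(-11725, Mul(-1, 1270)), 13955), 18619) = Add(Add(Add(-11725, -1270), 13955), 18619) = Add(Add(-12995, 13955), 18619) = Add(960, 18619) = 19579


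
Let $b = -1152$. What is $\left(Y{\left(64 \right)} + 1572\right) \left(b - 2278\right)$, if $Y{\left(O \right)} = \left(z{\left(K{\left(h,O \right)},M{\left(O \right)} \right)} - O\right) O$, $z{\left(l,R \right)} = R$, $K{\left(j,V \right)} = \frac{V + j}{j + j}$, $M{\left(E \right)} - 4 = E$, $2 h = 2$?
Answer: $-6270040$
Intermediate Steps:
$h = 1$ ($h = \frac{1}{2} \cdot 2 = 1$)
$M{\left(E \right)} = 4 + E$
$K{\left(j,V \right)} = \frac{V + j}{2 j}$
$Y{\left(O \right)} = 4 O$ ($Y{\left(O \right)} = \left(\left(4 + O\right) - O\right) O = 4 O$)
$\left(Y{\left(64 \right)} + 1572\right) \left(b - 2278\right) = \left(4 \cdot 64 + 1572\right) \left(-1152 - 2278\right) = \left(256 + 1572\right) \left(-3430\right) = 1828 \left(-3430\right) = -6270040$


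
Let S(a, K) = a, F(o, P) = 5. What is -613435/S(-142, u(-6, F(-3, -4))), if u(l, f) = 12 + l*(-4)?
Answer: 613435/142 ≈ 4320.0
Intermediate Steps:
u(l, f) = 12 - 4*l
-613435/S(-142, u(-6, F(-3, -4))) = -613435/(-142) = -613435*(-1/142) = 613435/142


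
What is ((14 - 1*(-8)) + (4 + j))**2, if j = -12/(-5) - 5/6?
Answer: 683929/900 ≈ 759.92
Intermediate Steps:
j = 47/30 (j = -12*(-1/5) - 5*1/6 = 12/5 - 5/6 = 47/30 ≈ 1.5667)
((14 - 1*(-8)) + (4 + j))**2 = ((14 - 1*(-8)) + (4 + 47/30))**2 = ((14 + 8) + 167/30)**2 = (22 + 167/30)**2 = (827/30)**2 = 683929/900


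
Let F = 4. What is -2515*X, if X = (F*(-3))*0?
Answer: 0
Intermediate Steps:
X = 0 (X = (4*(-3))*0 = -12*0 = 0)
-2515*X = -2515*0 = 0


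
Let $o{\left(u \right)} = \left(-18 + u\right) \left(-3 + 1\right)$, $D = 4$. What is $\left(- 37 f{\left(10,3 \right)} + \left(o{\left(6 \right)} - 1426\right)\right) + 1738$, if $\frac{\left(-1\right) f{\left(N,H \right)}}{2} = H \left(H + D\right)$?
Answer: $1890$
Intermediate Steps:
$o{\left(u \right)} = 36 - 2 u$ ($o{\left(u \right)} = \left(-18 + u\right) \left(-2\right) = 36 - 2 u$)
$f{\left(N,H \right)} = - 2 H \left(4 + H\right)$ ($f{\left(N,H \right)} = - 2 H \left(H + 4\right) = - 2 H \left(4 + H\right)$)
$\left(- 37 f{\left(10,3 \right)} + \left(o{\left(6 \right)} - 1426\right)\right) + 1738 = \left(- 37 \left(\left(-2\right) 3 \left(4 + 3\right)\right) + \left(\left(36 - 12\right) - 1426\right)\right) + 1738 = \left(- 37 \left(\left(-2\right) 3 \cdot 7\right) + \left(\left(36 - 12\right) - 1426\right)\right) + 1738 = \left(\left(-37\right) \left(-42\right) + \left(24 - 1426\right)\right) + 1738 = \left(1554 - 1402\right) + 1738 = 152 + 1738 = 1890$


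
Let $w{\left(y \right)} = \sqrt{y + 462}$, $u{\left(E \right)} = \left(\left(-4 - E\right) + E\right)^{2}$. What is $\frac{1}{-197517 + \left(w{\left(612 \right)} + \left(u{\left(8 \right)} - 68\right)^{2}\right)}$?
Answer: $- \frac{194813}{37952103895} - \frac{\sqrt{1074}}{37952103895} \approx -5.134 \cdot 10^{-6}$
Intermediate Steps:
$u{\left(E \right)} = 16$ ($u{\left(E \right)} = \left(-4\right)^{2} = 16$)
$w{\left(y \right)} = \sqrt{462 + y}$
$\frac{1}{-197517 + \left(w{\left(612 \right)} + \left(u{\left(8 \right)} - 68\right)^{2}\right)} = \frac{1}{-197517 + \left(\sqrt{462 + 612} + \left(16 - 68\right)^{2}\right)} = \frac{1}{-197517 + \left(\sqrt{1074} + \left(-52\right)^{2}\right)} = \frac{1}{-197517 + \left(\sqrt{1074} + 2704\right)} = \frac{1}{-197517 + \left(2704 + \sqrt{1074}\right)} = \frac{1}{-194813 + \sqrt{1074}}$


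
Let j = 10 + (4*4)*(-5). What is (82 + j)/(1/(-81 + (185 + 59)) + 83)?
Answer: 326/2255 ≈ 0.14457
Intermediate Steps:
j = -70 (j = 10 + 16*(-5) = 10 - 80 = -70)
(82 + j)/(1/(-81 + (185 + 59)) + 83) = (82 - 70)/(1/(-81 + (185 + 59)) + 83) = 12/(1/(-81 + 244) + 83) = 12/(1/163 + 83) = 12/(13530/163) = 12*(163/13530) = 326/2255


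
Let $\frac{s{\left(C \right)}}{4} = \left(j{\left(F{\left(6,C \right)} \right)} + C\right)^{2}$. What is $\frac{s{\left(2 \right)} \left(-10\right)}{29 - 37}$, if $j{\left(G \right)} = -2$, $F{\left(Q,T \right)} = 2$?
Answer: $0$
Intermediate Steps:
$s{\left(C \right)} = 4 \left(-2 + C\right)^{2}$
$\frac{s{\left(2 \right)} \left(-10\right)}{29 - 37} = \frac{4 \left(-2 + 2\right)^{2} \left(-10\right)}{29 - 37} = \frac{4 \cdot 0^{2} \left(-10\right)}{-8} = 4 \cdot 0 \left(-10\right) \left(- \frac{1}{8}\right) = 0 \left(-10\right) \left(- \frac{1}{8}\right) = 0 \left(- \frac{1}{8}\right) = 0$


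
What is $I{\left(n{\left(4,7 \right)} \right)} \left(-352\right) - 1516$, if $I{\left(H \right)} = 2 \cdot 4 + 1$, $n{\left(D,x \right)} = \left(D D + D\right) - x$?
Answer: $-4684$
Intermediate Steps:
$n{\left(D,x \right)} = D + D^{2} - x$ ($n{\left(D,x \right)} = \left(D^{2} + D\right) - x = \left(D + D^{2}\right) - x = D + D^{2} - x$)
$I{\left(H \right)} = 9$ ($I{\left(H \right)} = 8 + 1 = 9$)
$I{\left(n{\left(4,7 \right)} \right)} \left(-352\right) - 1516 = 9 \left(-352\right) - 1516 = -3168 - 1516 = -4684$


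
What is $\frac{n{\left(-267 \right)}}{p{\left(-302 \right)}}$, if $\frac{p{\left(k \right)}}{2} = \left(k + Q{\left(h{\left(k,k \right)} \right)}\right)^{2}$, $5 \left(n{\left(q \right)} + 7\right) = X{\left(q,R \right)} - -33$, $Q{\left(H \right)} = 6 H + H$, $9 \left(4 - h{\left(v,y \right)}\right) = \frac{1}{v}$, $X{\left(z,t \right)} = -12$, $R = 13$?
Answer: $- \frac{51712668}{2773076628125} \approx -1.8648 \cdot 10^{-5}$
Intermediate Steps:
$h{\left(v,y \right)} = 4 - \frac{1}{9 v}$
$Q{\left(H \right)} = 7 H$
$n{\left(q \right)} = - \frac{14}{5}$ ($n{\left(q \right)} = -7 + \frac{-12 - -33}{5} = -7 + \frac{-12 + 33}{5} = -7 + \frac{1}{5} \cdot 21 = -7 + \frac{21}{5} = - \frac{14}{5}$)
$p{\left(k \right)} = 2 \left(28 + k - \frac{7}{9 k}\right)^{2}$ ($p{\left(k \right)} = 2 \left(k + 7 \left(4 - \frac{1}{9 k}\right)\right)^{2} = 2 \left(k + \left(28 - \frac{7}{9 k}\right)\right)^{2} = 2 \left(28 + k - \frac{7}{9 k}\right)^{2}$)
$\frac{n{\left(-267 \right)}}{p{\left(-302 \right)}} = - \frac{14}{5 \frac{2 \left(-7 + 9 \left(-302\right)^{2} + 252 \left(-302\right)\right)^{2}}{81 \cdot 91204}} = - \frac{14}{5 \cdot \frac{2}{81} \cdot \frac{1}{91204} \left(-7 + 9 \cdot 91204 - 76104\right)^{2}} = - \frac{14}{5 \cdot \frac{2}{81} \cdot \frac{1}{91204} \left(-7 + 820836 - 76104\right)^{2}} = - \frac{14}{5 \cdot \frac{2}{81} \cdot \frac{1}{91204} \cdot 744725^{2}} = - \frac{14}{5 \cdot \frac{2}{81} \cdot \frac{1}{91204} \cdot 554615325625} = - \frac{14}{5 \cdot \frac{554615325625}{3693762}} = \left(- \frac{14}{5}\right) \frac{3693762}{554615325625} = - \frac{51712668}{2773076628125}$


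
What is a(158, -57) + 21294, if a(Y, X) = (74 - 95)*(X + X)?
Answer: 23688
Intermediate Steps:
a(Y, X) = -42*X
a(158, -57) + 21294 = -42*(-57) + 21294 = 2394 + 21294 = 23688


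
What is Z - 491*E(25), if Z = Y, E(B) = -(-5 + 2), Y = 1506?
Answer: 33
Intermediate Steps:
E(B) = 3 (E(B) = -1*(-3) = 3)
Z = 1506
Z - 491*E(25) = 1506 - 491*3 = 1506 - 1473 = 33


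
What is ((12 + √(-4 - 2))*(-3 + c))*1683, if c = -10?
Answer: -262548 - 21879*I*√6 ≈ -2.6255e+5 - 53592.0*I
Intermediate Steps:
((12 + √(-4 - 2))*(-3 + c))*1683 = ((12 + √(-4 - 2))*(-3 - 10))*1683 = ((12 + √(-6))*(-13))*1683 = ((12 + I*√6)*(-13))*1683 = (-156 - 13*I*√6)*1683 = -262548 - 21879*I*√6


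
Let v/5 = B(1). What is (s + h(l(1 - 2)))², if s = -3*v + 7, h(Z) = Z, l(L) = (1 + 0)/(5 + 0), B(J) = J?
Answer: 1521/25 ≈ 60.840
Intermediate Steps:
v = 5 (v = 5*1 = 5)
l(L) = ⅕ (l(L) = 1/5 = 1*(⅕) = ⅕)
s = -8 (s = -3*5 + 7 = -15 + 7 = -8)
(s + h(l(1 - 2)))² = (-8 + ⅕)² = (-39/5)² = 1521/25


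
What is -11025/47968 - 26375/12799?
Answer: -1406264975/613942432 ≈ -2.2906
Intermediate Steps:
-11025/47968 - 26375/12799 = -1406264975/613942432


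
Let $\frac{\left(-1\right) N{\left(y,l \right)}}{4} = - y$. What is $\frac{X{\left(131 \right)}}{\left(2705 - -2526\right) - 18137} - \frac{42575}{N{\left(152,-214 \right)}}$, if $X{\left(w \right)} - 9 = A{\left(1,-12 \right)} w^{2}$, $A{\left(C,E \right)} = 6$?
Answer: $- \frac{102013625}{1307808} \approx -78.004$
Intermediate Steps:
$N{\left(y,l \right)} = 4 y$ ($N{\left(y,l \right)} = - 4 \left(- y\right) = 4 y$)
$X{\left(w \right)} = 9 + 6 w^{2}$
$\frac{X{\left(131 \right)}}{\left(2705 - -2526\right) - 18137} - \frac{42575}{N{\left(152,-214 \right)}} = \frac{9 + 6 \cdot 131^{2}}{\left(2705 - -2526\right) - 18137} - \frac{42575}{4 \cdot 152} = \frac{9 + 6 \cdot 17161}{\left(2705 + 2526\right) - 18137} - \frac{42575}{608} = \frac{9 + 102966}{5231 - 18137} - \frac{42575}{608} = \frac{102975}{-12906} - \frac{42575}{608} = 102975 \left(- \frac{1}{12906}\right) - \frac{42575}{608} = - \frac{34325}{4302} - \frac{42575}{608} = - \frac{102013625}{1307808}$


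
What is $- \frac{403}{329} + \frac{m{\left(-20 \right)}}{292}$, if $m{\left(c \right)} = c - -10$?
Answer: $- \frac{60483}{48034} \approx -1.2592$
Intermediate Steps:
$m{\left(c \right)} = 10 + c$ ($m{\left(c \right)} = c + 10 = 10 + c$)
$- \frac{403}{329} + \frac{m{\left(-20 \right)}}{292} = - \frac{403}{329} + \frac{10 - 20}{292} = \left(-403\right) \frac{1}{329} - \frac{5}{146} = - \frac{403}{329} - \frac{5}{146} = - \frac{60483}{48034}$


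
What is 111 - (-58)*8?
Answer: 575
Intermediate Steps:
111 - (-58)*8 = 111 - 29*(-16) = 111 + 464 = 575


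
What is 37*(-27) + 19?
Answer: -980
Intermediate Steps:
37*(-27) + 19 = -999 + 19 = -980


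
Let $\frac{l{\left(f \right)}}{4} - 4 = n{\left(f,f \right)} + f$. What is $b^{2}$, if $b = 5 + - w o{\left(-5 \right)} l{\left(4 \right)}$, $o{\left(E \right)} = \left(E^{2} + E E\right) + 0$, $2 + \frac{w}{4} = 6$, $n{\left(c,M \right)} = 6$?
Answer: $2006592025$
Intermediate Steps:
$w = 16$ ($w = -8 + 4 \cdot 6 = -8 + 24 = 16$)
$o{\left(E \right)} = 2 E^{2}$ ($o{\left(E \right)} = \left(E^{2} + E^{2}\right) + 0 = 2 E^{2} + 0 = 2 E^{2}$)
$l{\left(f \right)} = 40 + 4 f$ ($l{\left(f \right)} = 16 + 4 \left(6 + f\right) = 16 + \left(24 + 4 f\right) = 40 + 4 f$)
$b = -44795$ ($b = 5 + \left(-1\right) 16 \cdot 2 \left(-5\right)^{2} \left(40 + 4 \cdot 4\right) = 5 - 16 \cdot 2 \cdot 25 \left(40 + 16\right) = 5 - 16 \cdot 50 \cdot 56 = 5 - 44800 = -44795$)
$b^{2} = \left(-44795\right)^{2} = 2006592025$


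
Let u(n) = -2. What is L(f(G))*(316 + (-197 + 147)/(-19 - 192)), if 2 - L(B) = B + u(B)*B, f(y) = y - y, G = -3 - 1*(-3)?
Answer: 133452/211 ≈ 632.47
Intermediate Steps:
G = 0 (G = -3 + 3 = 0)
f(y) = 0
L(B) = 2 + B (L(B) = 2 - (B - 2*B) = 2 - (-1)*B = 2 + B)
L(f(G))*(316 + (-197 + 147)/(-19 - 192)) = (2 + 0)*(316 + (-197 + 147)/(-19 - 192)) = 2*(316 - 50/(-211)) = 2*(316 - 50*(-1/211)) = 2*(316 + 50/211) = 2*(66726/211) = 133452/211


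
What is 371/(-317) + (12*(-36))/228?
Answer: -18461/6023 ≈ -3.0651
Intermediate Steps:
371/(-317) + (12*(-36))/228 = 371*(-1/317) - 432*1/228 = -371/317 - 36/19 = -18461/6023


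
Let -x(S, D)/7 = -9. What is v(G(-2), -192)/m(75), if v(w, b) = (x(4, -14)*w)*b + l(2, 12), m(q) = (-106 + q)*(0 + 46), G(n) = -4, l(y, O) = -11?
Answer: -48373/1426 ≈ -33.922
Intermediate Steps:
x(S, D) = 63 (x(S, D) = -7*(-9) = 63)
m(q) = -4876 + 46*q (m(q) = (-106 + q)*46 = -4876 + 46*q)
v(w, b) = -11 + 63*b*w (v(w, b) = (63*w)*b - 11 = 63*b*w - 11 = -11 + 63*b*w)
v(G(-2), -192)/m(75) = (-11 + 63*(-192)*(-4))/(-4876 + 46*75) = (-11 + 48384)/(-4876 + 3450) = 48373/(-1426) = 48373*(-1/1426) = -48373/1426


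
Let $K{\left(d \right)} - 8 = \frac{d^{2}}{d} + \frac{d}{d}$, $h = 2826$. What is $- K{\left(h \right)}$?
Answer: $-2835$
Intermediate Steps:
$K{\left(d \right)} = 9 + d$ ($K{\left(d \right)} = 8 + \left(\frac{d^{2}}{d} + \frac{d}{d}\right) = 8 + \left(d + 1\right) = 8 + \left(1 + d\right) = 9 + d$)
$- K{\left(h \right)} = - (9 + 2826) = \left(-1\right) 2835 = -2835$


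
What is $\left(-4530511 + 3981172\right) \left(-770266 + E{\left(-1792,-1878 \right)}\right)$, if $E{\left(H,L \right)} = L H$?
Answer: $-1425595132290$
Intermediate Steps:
$E{\left(H,L \right)} = H L$
$\left(-4530511 + 3981172\right) \left(-770266 + E{\left(-1792,-1878 \right)}\right) = \left(-4530511 + 3981172\right) \left(-770266 - -3365376\right) = - 549339 \left(-770266 + 3365376\right) = \left(-549339\right) 2595110 = -1425595132290$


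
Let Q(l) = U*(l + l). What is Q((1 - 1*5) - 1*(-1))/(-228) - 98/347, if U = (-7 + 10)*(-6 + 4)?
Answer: -2903/6593 ≈ -0.44032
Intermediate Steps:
U = -6 (U = 3*(-2) = -6)
Q(l) = -12*l (Q(l) = -6*(l + l) = -12*l)
Q((1 - 1*5) - 1*(-1))/(-228) - 98/347 = -12*((1 - 1*5) - 1*(-1))/(-228) - 98/347 = -12*((1 - 5) + 1)*(-1/228) - 98*1/347 = -12*(-4 + 1)*(-1/228) - 98/347 = -12*(-3)*(-1/228) - 98/347 = 36*(-1/228) - 98/347 = -3/19 - 98/347 = -2903/6593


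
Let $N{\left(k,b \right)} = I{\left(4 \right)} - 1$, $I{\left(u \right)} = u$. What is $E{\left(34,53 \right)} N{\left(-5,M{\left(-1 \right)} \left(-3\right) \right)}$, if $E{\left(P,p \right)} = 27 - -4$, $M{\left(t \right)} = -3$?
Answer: $93$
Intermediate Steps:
$E{\left(P,p \right)} = 31$ ($E{\left(P,p \right)} = 27 + 4 = 31$)
$N{\left(k,b \right)} = 3$ ($N{\left(k,b \right)} = 4 - 1 = 3$)
$E{\left(34,53 \right)} N{\left(-5,M{\left(-1 \right)} \left(-3\right) \right)} = 31 \cdot 3 = 93$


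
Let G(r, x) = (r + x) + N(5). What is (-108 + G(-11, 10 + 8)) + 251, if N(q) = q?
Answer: 155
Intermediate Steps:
G(r, x) = 5 + r + x (G(r, x) = (r + x) + 5 = 5 + r + x)
(-108 + G(-11, 10 + 8)) + 251 = (-108 + (5 - 11 + (10 + 8))) + 251 = (-108 + (5 - 11 + 18)) + 251 = (-108 + 12) + 251 = -96 + 251 = 155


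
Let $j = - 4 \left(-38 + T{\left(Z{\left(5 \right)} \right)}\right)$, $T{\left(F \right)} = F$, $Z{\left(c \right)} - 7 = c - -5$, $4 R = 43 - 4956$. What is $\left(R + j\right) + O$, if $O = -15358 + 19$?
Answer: $- \frac{65933}{4} \approx -16483.0$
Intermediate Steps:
$R = - \frac{4913}{4}$ ($R = \frac{43 - 4956}{4} = \frac{1}{4} \left(-4913\right) = - \frac{4913}{4} \approx -1228.3$)
$Z{\left(c \right)} = 12 + c$ ($Z{\left(c \right)} = 7 + \left(c - -5\right) = 7 + \left(c + 5\right) = 7 + \left(5 + c\right) = 12 + c$)
$j = 84$ ($j = - 4 \left(-38 + \left(12 + 5\right)\right) = - 4 \left(-38 + 17\right) = \left(-4\right) \left(-21\right) = 84$)
$O = -15339$
$\left(R + j\right) + O = \left(- \frac{4913}{4} + 84\right) - 15339 = - \frac{4577}{4} - 15339 = - \frac{65933}{4}$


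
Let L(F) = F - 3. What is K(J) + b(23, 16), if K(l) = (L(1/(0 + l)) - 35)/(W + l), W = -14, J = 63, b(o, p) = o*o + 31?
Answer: 1726327/3087 ≈ 559.22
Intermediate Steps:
b(o, p) = 31 + o² (b(o, p) = o² + 31 = 31 + o²)
L(F) = -3 + F
K(l) = (-38 + 1/l)/(-14 + l) (K(l) = ((-3 + 1/(0 + l)) - 35)/(-14 + l) = ((-3 + 1/l) - 35)/(-14 + l) = (-38 + 1/l)/(-14 + l))
K(J) + b(23, 16) = (1 - 38*63)/(63*(-14 + 63)) + (31 + 23²) = (1/63)*(1 - 2394)/49 + (31 + 529) = (1/63)*(1/49)*(-2393) + 560 = -2393/3087 + 560 = 1726327/3087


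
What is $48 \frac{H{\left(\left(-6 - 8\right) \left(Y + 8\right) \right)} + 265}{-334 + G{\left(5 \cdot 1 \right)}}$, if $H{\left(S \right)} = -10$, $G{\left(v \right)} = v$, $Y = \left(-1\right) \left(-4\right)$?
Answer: $- \frac{12240}{329} \approx -37.204$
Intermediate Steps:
$Y = 4$
$48 \frac{H{\left(\left(-6 - 8\right) \left(Y + 8\right) \right)} + 265}{-334 + G{\left(5 \cdot 1 \right)}} = 48 \frac{-10 + 265}{-334 + 5 \cdot 1} = 48 \frac{255}{-334 + 5} = 48 \frac{255}{-329} = 48 \cdot 255 \left(- \frac{1}{329}\right) = 48 \left(- \frac{255}{329}\right) = - \frac{12240}{329}$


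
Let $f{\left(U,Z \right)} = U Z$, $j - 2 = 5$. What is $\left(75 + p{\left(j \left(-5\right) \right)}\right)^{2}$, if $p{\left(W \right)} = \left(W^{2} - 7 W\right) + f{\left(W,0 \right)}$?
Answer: $2387025$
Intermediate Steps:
$j = 7$ ($j = 2 + 5 = 7$)
$p{\left(W \right)} = W^{2} - 7 W$ ($p{\left(W \right)} = \left(W^{2} - 7 W\right) + W 0 = \left(W^{2} - 7 W\right) + 0 = W^{2} - 7 W$)
$\left(75 + p{\left(j \left(-5\right) \right)}\right)^{2} = \left(75 + 7 \left(-5\right) \left(-7 + 7 \left(-5\right)\right)\right)^{2} = \left(75 - 35 \left(-7 - 35\right)\right)^{2} = \left(75 - -1470\right)^{2} = \left(75 + 1470\right)^{2} = 1545^{2} = 2387025$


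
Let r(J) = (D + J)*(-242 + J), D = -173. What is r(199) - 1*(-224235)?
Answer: 223117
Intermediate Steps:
r(J) = (-242 + J)*(-173 + J) (r(J) = (-173 + J)*(-242 + J) = (-242 + J)*(-173 + J))
r(199) - 1*(-224235) = (41866 + 199² - 415*199) - 1*(-224235) = (41866 + 39601 - 82585) + 224235 = -1118 + 224235 = 223117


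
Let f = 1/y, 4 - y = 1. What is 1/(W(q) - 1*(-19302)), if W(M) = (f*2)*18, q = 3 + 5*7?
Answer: 1/19314 ≈ 5.1776e-5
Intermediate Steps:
y = 3 (y = 4 - 1*1 = 4 - 1 = 3)
f = ⅓ (f = 1/3 = ⅓ ≈ 0.33333)
q = 38 (q = 3 + 35 = 38)
W(M) = 12 (W(M) = ((⅓)*2)*18 = (⅔)*18 = 12)
1/(W(q) - 1*(-19302)) = 1/(12 - 1*(-19302)) = 1/(12 + 19302) = 1/19314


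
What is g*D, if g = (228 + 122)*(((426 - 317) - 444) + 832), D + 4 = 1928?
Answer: 334679800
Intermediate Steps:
D = 1924 (D = -4 + 1928 = 1924)
g = 173950 (g = 350*((109 - 444) + 832) = 350*(-335 + 832) = 350*497 = 173950)
g*D = 173950*1924 = 334679800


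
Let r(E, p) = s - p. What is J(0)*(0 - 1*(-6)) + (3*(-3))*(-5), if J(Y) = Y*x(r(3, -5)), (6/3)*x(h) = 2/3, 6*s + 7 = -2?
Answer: 45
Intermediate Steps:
s = -3/2 (s = -7/6 + (1/6)*(-2) = -7/6 - 1/3 = -3/2 ≈ -1.5000)
r(E, p) = -3/2 - p
x(h) = 1/3 (x(h) = (2/3)/2 = (2*(1/3))/2 = (1/2)*(2/3) = 1/3)
J(Y) = Y/3 (J(Y) = Y*(1/3) = Y/3)
J(0)*(0 - 1*(-6)) + (3*(-3))*(-5) = ((1/3)*0)*(0 - 1*(-6)) + (3*(-3))*(-5) = 0*(0 + 6) - 9*(-5) = 0*6 + 45 = 0 + 45 = 45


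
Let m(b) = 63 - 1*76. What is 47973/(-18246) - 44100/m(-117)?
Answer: 268008317/79066 ≈ 3389.7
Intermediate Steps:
m(b) = -13 (m(b) = 63 - 76 = -13)
47973/(-18246) - 44100/m(-117) = 47973/(-18246) - 44100/(-13) = 47973*(-1/18246) - 44100*(-1/13) = -15991/6082 + 44100/13 = 268008317/79066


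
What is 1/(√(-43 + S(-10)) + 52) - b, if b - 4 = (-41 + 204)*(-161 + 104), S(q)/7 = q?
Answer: 26161531/2817 - I*√113/2817 ≈ 9287.0 - 0.0037736*I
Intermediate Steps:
S(q) = 7*q
b = -9287 (b = 4 + (-41 + 204)*(-161 + 104) = 4 + 163*(-57) = 4 - 9291 = -9287)
1/(√(-43 + S(-10)) + 52) - b = 1/(√(-43 + 7*(-10)) + 52) - 1*(-9287) = 1/(√(-43 - 70) + 52) + 9287 = 1/(√(-113) + 52) + 9287 = 1/(I*√113 + 52) + 9287 = 1/(52 + I*√113) + 9287 = 9287 + 1/(52 + I*√113)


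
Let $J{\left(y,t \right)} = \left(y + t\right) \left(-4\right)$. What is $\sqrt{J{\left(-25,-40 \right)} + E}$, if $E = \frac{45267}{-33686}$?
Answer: $\frac{\sqrt{293509250798}}{33686} \approx 16.083$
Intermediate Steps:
$J{\left(y,t \right)} = - 4 t - 4 y$ ($J{\left(y,t \right)} = \left(t + y\right) \left(-4\right) = - 4 t - 4 y$)
$E = - \frac{45267}{33686}$ ($E = 45267 \left(- \frac{1}{33686}\right) = - \frac{45267}{33686} \approx -1.3438$)
$\sqrt{J{\left(-25,-40 \right)} + E} = \sqrt{\left(\left(-4\right) \left(-40\right) - -100\right) - \frac{45267}{33686}} = \sqrt{\left(160 + 100\right) - \frac{45267}{33686}} = \sqrt{260 - \frac{45267}{33686}} = \sqrt{\frac{8713093}{33686}} = \frac{\sqrt{293509250798}}{33686}$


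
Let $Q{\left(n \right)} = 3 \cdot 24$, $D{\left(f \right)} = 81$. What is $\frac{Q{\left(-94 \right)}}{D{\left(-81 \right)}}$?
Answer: $\frac{8}{9} \approx 0.88889$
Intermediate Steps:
$Q{\left(n \right)} = 72$
$\frac{Q{\left(-94 \right)}}{D{\left(-81 \right)}} = \frac{72}{81} = 72 \cdot \frac{1}{81} = \frac{8}{9}$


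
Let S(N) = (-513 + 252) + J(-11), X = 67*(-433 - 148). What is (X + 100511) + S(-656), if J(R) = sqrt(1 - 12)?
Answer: 61323 + I*sqrt(11) ≈ 61323.0 + 3.3166*I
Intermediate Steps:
X = -38927 (X = 67*(-581) = -38927)
J(R) = I*sqrt(11) (J(R) = sqrt(-11) = I*sqrt(11))
S(N) = -261 + I*sqrt(11) (S(N) = (-513 + 252) + I*sqrt(11) = -261 + I*sqrt(11))
(X + 100511) + S(-656) = (-38927 + 100511) + (-261 + I*sqrt(11)) = 61584 + (-261 + I*sqrt(11)) = 61323 + I*sqrt(11)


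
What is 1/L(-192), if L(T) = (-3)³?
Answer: -1/27 ≈ -0.037037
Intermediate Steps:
L(T) = -27
1/L(-192) = 1/(-27) = -1/27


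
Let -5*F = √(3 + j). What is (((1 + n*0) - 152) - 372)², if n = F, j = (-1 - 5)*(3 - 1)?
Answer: 273529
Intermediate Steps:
j = -12 (j = -6*2 = -12)
F = -3*I/5 (F = -√(3 - 12)/5 = -3*I/5 ≈ -0.6*I)
n = -3*I/5 ≈ -0.6*I
(((1 + n*0) - 152) - 372)² = (((1 - 3*I/5*0) - 152) - 372)² = (((1 + 0) - 152) - 372)² = ((1 - 152) - 372)² = (-151 - 372)² = (-523)² = 273529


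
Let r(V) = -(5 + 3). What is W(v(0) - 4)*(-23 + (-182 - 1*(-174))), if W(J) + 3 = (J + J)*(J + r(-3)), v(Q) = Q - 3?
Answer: -6417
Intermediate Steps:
r(V) = -8 (r(V) = -1*8 = -8)
v(Q) = -3 + Q
W(J) = -3 + 2*J*(-8 + J) (W(J) = -3 + (J + J)*(J - 8) = -3 + (2*J)*(-8 + J) = -3 + 2*J*(-8 + J))
W(v(0) - 4)*(-23 + (-182 - 1*(-174))) = (-3 - 16*((-3 + 0) - 4) + 2*((-3 + 0) - 4)²)*(-23 + (-182 - 1*(-174))) = (-3 - 16*(-3 - 4) + 2*(-3 - 4)²)*(-23 + (-182 + 174)) = (-3 - 16*(-7) + 2*(-7)²)*(-23 - 8) = (-3 + 112 + 2*49)*(-31) = (-3 + 112 + 98)*(-31) = 207*(-31) = -6417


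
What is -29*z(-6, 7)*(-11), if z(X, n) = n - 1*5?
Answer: 638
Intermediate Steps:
z(X, n) = -5 + n (z(X, n) = n - 5 = -5 + n)
-29*z(-6, 7)*(-11) = -29*(-5 + 7)*(-11) = -29*2*(-11) = -58*(-11) = 638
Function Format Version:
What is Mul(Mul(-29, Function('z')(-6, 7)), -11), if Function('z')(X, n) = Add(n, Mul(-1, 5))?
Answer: 638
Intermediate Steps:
Function('z')(X, n) = Add(-5, n) (Function('z')(X, n) = Add(n, -5) = Add(-5, n))
Mul(Mul(-29, Function('z')(-6, 7)), -11) = Mul(Mul(-29, Add(-5, 7)), -11) = Mul(Mul(-29, 2), -11) = Mul(-58, -11) = 638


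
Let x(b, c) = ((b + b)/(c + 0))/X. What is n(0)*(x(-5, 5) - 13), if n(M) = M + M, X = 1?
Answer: 0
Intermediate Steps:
n(M) = 2*M
x(b, c) = 2*b/c (x(b, c) = ((b + b)/(c + 0))/1 = ((2*b)/c)*1 = (2*b/c)*1 = 2*b/c)
n(0)*(x(-5, 5) - 13) = (2*0)*(2*(-5)/5 - 13) = 0*(2*(-5)*(⅕) - 13) = 0*(-2 - 13) = 0*(-15) = 0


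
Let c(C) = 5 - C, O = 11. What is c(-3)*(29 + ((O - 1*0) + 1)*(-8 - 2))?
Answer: -728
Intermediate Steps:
c(-3)*(29 + ((O - 1*0) + 1)*(-8 - 2)) = (5 - 1*(-3))*(29 + ((11 - 1*0) + 1)*(-8 - 2)) = (5 + 3)*(29 + ((11 + 0) + 1)*(-10)) = 8*(29 + (11 + 1)*(-10)) = 8*(29 + 12*(-10)) = 8*(29 - 120) = 8*(-91) = -728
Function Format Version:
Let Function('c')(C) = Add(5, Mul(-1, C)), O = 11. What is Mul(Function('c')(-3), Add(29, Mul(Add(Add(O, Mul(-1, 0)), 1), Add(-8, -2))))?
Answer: -728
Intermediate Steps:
Mul(Function('c')(-3), Add(29, Mul(Add(Add(O, Mul(-1, 0)), 1), Add(-8, -2)))) = Mul(Add(5, Mul(-1, -3)), Add(29, Mul(Add(Add(11, Mul(-1, 0)), 1), Add(-8, -2)))) = Mul(Add(5, 3), Add(29, Mul(Add(Add(11, 0), 1), -10))) = Mul(8, Add(29, Mul(Add(11, 1), -10))) = Mul(8, Add(29, Mul(12, -10))) = Mul(8, Add(29, -120)) = Mul(8, -91) = -728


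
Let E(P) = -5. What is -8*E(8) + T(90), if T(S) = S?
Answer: 130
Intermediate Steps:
-8*E(8) + T(90) = -8*(-5) + 90 = 40 + 90 = 130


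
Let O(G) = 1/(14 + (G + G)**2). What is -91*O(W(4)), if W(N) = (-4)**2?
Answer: -91/1038 ≈ -0.087669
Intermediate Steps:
W(N) = 16
O(G) = 1/(14 + 4*G**2) (O(G) = 1/(14 + (2*G)**2) = 1/(14 + 4*G**2))
-91*O(W(4)) = -91/(2*(7 + 2*16**2)) = -91/(2*(7 + 2*256)) = -91/(2*(7 + 512)) = -91/(2*519) = -91*1/1038 = -91/1038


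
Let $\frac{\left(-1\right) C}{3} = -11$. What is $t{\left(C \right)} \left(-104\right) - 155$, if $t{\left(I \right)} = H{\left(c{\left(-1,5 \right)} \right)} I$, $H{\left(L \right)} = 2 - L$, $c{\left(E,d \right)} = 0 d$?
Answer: $-7019$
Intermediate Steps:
$c{\left(E,d \right)} = 0$
$C = 33$ ($C = \left(-3\right) \left(-11\right) = 33$)
$t{\left(I \right)} = 2 I$ ($t{\left(I \right)} = \left(2 - 0\right) I = \left(2 + 0\right) I = 2 I$)
$t{\left(C \right)} \left(-104\right) - 155 = 2 \cdot 33 \left(-104\right) - 155 = 66 \left(-104\right) - 155 = -6864 - 155 = -7019$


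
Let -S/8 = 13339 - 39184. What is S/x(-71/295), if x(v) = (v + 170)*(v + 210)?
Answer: 5997763000/1032946147 ≈ 5.8065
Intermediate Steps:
x(v) = (170 + v)*(210 + v)
S = 206760 (S = -8*(13339 - 39184) = -8*(-25845) = 206760)
S/x(-71/295) = 206760/(35700 + (-71/295)² + 380*(-71/295)) = 206760/(35700 + 5041/87025 - 5396/59) = 206760/(3098838441/87025) = 206760*(87025/3098838441) = 5997763000/1032946147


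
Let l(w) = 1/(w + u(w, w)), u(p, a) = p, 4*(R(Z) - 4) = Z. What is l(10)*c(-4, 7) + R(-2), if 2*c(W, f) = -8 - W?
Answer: 17/5 ≈ 3.4000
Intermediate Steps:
R(Z) = 4 + Z/4
c(W, f) = -4 - W/2 (c(W, f) = (-8 - W)/2 = -4 - W/2)
l(w) = 1/(2*w) (l(w) = 1/(w + w) = 1/(2*w))
l(10)*c(-4, 7) + R(-2) = ((½)/10)*(-4 - ½*(-4)) + (4 + (¼)*(-2)) = ((½)*(⅒))*(-4 + 2) + (4 - ½) = (1/20)*(-2) + 7/2 = -⅒ + 7/2 = 17/5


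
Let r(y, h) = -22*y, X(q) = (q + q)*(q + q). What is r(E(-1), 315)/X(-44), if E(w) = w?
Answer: 1/352 ≈ 0.0028409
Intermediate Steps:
X(q) = 4*q**2 (X(q) = (2*q)*(2*q) = 4*q**2)
r(E(-1), 315)/X(-44) = (-22*(-1))/((4*(-44)**2)) = 22/((4*1936)) = 22/7744 = 22*(1/7744) = 1/352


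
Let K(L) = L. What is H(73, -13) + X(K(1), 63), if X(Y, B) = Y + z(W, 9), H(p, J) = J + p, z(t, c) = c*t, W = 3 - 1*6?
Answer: 34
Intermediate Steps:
W = -3 (W = 3 - 6 = -3)
X(Y, B) = -27 + Y (X(Y, B) = Y + 9*(-3) = Y - 27 = -27 + Y)
H(73, -13) + X(K(1), 63) = (-13 + 73) + (-27 + 1) = 60 - 26 = 34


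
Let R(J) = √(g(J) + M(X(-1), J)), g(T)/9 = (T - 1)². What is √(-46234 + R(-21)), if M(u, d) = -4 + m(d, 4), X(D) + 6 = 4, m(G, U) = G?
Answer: √(-46234 + √4331) ≈ 214.87*I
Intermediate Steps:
g(T) = 9*(-1 + T)² (g(T) = 9*(T - 1)² = 9*(-1 + T)²)
X(D) = -2 (X(D) = -6 + 4 = -2)
M(u, d) = -4 + d
R(J) = √(-4 + J + 9*(-1 + J)²) (R(J) = √(9*(-1 + J)² + (-4 + J)) = √(-4 + J + 9*(-1 + J)²))
√(-46234 + R(-21)) = √(-46234 + √(-4 - 21 + 9*(-1 - 21)²)) = √(-46234 + √(-4 - 21 + 9*(-22)²)) = √(-46234 + √(-4 - 21 + 9*484)) = √(-46234 + √(-4 - 21 + 4356)) = √(-46234 + √4331)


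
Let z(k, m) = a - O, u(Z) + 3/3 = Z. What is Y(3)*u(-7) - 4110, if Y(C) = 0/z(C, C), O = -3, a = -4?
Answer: -4110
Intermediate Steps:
u(Z) = -1 + Z
z(k, m) = -1 (z(k, m) = -4 - 1*(-3) = -4 + 3 = -1)
Y(C) = 0 (Y(C) = 0/(-1) = 0*(-1) = 0)
Y(3)*u(-7) - 4110 = 0*(-1 - 7) - 4110 = 0*(-8) - 4110 = 0 - 4110 = -4110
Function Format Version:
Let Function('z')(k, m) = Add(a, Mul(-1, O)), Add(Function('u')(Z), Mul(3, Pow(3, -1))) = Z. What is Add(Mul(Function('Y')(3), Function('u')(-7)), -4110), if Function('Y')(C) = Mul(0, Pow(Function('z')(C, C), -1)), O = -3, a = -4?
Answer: -4110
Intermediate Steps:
Function('u')(Z) = Add(-1, Z)
Function('z')(k, m) = -1 (Function('z')(k, m) = Add(-4, Mul(-1, -3)) = Add(-4, 3) = -1)
Function('Y')(C) = 0 (Function('Y')(C) = Mul(0, Pow(-1, -1)) = Mul(0, -1) = 0)
Add(Mul(Function('Y')(3), Function('u')(-7)), -4110) = Add(Mul(0, Add(-1, -7)), -4110) = Add(Mul(0, -8), -4110) = Add(0, -4110) = -4110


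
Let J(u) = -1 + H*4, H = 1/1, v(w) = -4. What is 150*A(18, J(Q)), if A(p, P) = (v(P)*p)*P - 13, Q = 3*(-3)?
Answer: -34350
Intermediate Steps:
H = 1
Q = -9
J(u) = 3 (J(u) = -1 + 1*4 = -1 + 4 = 3)
A(p, P) = -13 - 4*P*p (A(p, P) = (-4*p)*P - 13 = -4*P*p - 13 = -13 - 4*P*p)
150*A(18, J(Q)) = 150*(-13 - 4*3*18) = 150*(-13 - 216) = 150*(-229) = -34350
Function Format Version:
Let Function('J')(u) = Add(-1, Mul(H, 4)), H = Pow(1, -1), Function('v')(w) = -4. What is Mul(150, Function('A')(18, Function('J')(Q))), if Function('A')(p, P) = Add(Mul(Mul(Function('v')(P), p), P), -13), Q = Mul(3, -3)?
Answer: -34350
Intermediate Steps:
H = 1
Q = -9
Function('J')(u) = 3 (Function('J')(u) = Add(-1, Mul(1, 4)) = Add(-1, 4) = 3)
Function('A')(p, P) = Add(-13, Mul(-4, P, p)) (Function('A')(p, P) = Add(Mul(Mul(-4, p), P), -13) = Add(Mul(-4, P, p), -13) = Add(-13, Mul(-4, P, p)))
Mul(150, Function('A')(18, Function('J')(Q))) = Mul(150, Add(-13, Mul(-4, 3, 18))) = Mul(150, Add(-13, -216)) = Mul(150, -229) = -34350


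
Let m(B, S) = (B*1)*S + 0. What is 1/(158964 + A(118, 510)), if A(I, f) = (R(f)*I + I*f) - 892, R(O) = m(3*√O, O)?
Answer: -54563/4143914695124 + 45135*√510/4143914695124 ≈ 2.3281e-7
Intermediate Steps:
m(B, S) = B*S (m(B, S) = B*S + 0 = B*S)
R(O) = 3*O^(3/2) (R(O) = (3*√O)*O = 3*O^(3/2))
A(I, f) = -892 + I*f + 3*I*f^(3/2) (A(I, f) = ((3*f^(3/2))*I + I*f) - 892 = (3*I*f^(3/2) + I*f) - 892 = (I*f + 3*I*f^(3/2)) - 892 = -892 + I*f + 3*I*f^(3/2))
1/(158964 + A(118, 510)) = 1/(158964 + (-892 + 118*510 + 3*118*510^(3/2))) = 1/(158964 + (-892 + 60180 + 3*118*(510*√510))) = 1/(158964 + (-892 + 60180 + 180540*√510)) = 1/(158964 + (59288 + 180540*√510)) = 1/(218252 + 180540*√510)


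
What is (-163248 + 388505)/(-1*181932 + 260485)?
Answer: 225257/78553 ≈ 2.8676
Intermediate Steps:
(-163248 + 388505)/(-1*181932 + 260485) = 225257/(-181932 + 260485) = 225257/78553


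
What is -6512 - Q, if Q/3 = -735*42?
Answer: 86098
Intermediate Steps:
Q = -92610 (Q = 3*(-735*42) = 3*(-30870) = -92610)
-6512 - Q = -6512 - 1*(-92610) = -6512 + 92610 = 86098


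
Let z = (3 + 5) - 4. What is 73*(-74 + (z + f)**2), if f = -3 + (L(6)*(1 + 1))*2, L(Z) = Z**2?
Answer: 1529423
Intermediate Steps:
z = 4 (z = 8 - 4 = 4)
f = 141 (f = -3 + (6**2*(1 + 1))*2 = -3 + (36*2)*2 = -3 + 72*2 = -3 + 144 = 141)
73*(-74 + (z + f)**2) = 73*(-74 + (4 + 141)**2) = 73*(-74 + 145**2) = 73*(-74 + 21025) = 73*20951 = 1529423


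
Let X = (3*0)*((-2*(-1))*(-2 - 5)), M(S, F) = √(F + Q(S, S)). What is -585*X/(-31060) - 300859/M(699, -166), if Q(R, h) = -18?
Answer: 300859*I*√46/92 ≈ 22180.0*I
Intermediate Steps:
M(S, F) = √(-18 + F) (M(S, F) = √(F - 18) = √(-18 + F))
X = 0 (X = 0*(2*(-7)) = 0*(-14) = 0)
-585*X/(-31060) - 300859/M(699, -166) = -585*0/(-31060) - 300859/√(-18 - 166) = 0*(-1/31060) - 300859*(-I*√46/92) = 0 - 300859*(-I*√46/92) = 0 - (-300859)*I*√46/92 = 0 + 300859*I*√46/92 = 300859*I*√46/92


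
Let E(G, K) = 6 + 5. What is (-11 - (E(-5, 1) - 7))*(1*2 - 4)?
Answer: 30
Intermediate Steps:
E(G, K) = 11
(-11 - (E(-5, 1) - 7))*(1*2 - 4) = (-11 - (11 - 7))*(1*2 - 4) = (-11 - 1*4)*(2 - 4) = (-11 - 4)*(-2) = -15*(-2) = 30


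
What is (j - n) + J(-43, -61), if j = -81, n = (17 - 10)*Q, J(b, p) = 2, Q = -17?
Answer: 40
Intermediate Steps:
n = -119 (n = (17 - 10)*(-17) = 7*(-17) = -119)
(j - n) + J(-43, -61) = (-81 - 1*(-119)) + 2 = (-81 + 119) + 2 = 38 + 2 = 40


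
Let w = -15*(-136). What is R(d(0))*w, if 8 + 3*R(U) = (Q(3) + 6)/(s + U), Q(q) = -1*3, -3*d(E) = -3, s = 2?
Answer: -4760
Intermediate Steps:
w = 2040
d(E) = 1 (d(E) = -⅓*(-3) = 1)
Q(q) = -3
R(U) = -8/3 + 1/(2 + U) (R(U) = -8/3 + ((-3 + 6)/(2 + U))/3 = -8/3 + (3/(2 + U))/3 = -8/3 + 1/(2 + U))
R(d(0))*w = ((-13 - 8*1)/(3*(2 + 1)))*2040 = ((⅓)*(-13 - 8)/3)*2040 = ((⅓)*(⅓)*(-21))*2040 = -7/3*2040 = -4760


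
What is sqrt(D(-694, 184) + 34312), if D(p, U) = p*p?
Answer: 2*sqrt(128987) ≈ 718.29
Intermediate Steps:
D(p, U) = p**2
sqrt(D(-694, 184) + 34312) = sqrt((-694)**2 + 34312) = sqrt(481636 + 34312) = sqrt(515948) = 2*sqrt(128987)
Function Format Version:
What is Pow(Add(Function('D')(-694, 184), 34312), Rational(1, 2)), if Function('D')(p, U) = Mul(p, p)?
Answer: Mul(2, Pow(128987, Rational(1, 2))) ≈ 718.29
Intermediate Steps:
Function('D')(p, U) = Pow(p, 2)
Pow(Add(Function('D')(-694, 184), 34312), Rational(1, 2)) = Pow(Add(Pow(-694, 2), 34312), Rational(1, 2)) = Pow(Add(481636, 34312), Rational(1, 2)) = Pow(515948, Rational(1, 2)) = Mul(2, Pow(128987, Rational(1, 2)))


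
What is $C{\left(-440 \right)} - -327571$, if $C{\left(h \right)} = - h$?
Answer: $328011$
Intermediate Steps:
$C{\left(-440 \right)} - -327571 = \left(-1\right) \left(-440\right) - -327571 = 440 + 327571 = 328011$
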